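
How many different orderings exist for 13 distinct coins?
13! = 6227020800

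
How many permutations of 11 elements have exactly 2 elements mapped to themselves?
Choose the 2 fixed points C(11,2) = 55, derange the rest: !9 = Σ_{j=0}^{9} (-1)^j·9!/j! = 362880 - 362880 + 181440 - 60480 + 15120 - 3024 + 504 - 72 + 9 - 1 = 133496. Product = 55 × 133496 = 7342280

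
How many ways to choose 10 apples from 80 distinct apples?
C(80,10) = 80!/(10!×70!) = 1646492110120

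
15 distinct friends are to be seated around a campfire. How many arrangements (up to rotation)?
Circular: fix one position, arrange the rest. (15-1)! = 87178291200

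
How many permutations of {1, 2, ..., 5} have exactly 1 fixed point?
Choose the 1 fixed point C(5,1) = 5, derange the rest: !4 = Σ_{j=0}^{4} (-1)^j·4!/j! = 24 - 24 + 12 - 4 + 1 = 9. Product = 5 × 9 = 45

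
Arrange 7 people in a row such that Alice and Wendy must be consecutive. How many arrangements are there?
Treat the 2 as one block: (7-2+1)! × 2! = 720 × 2 = 1440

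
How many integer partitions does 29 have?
Pentagonal recurrence p(n) = p(n-1) + p(n-2) - p(n-5) - p(n-7) + p(n-12) + p(n-15) - ... gives p(0..28) = 1, 1, 2, 3, 5, 7, 11, 15, 22, 30, 42, 56, 77, 101, 135, 176, 231, 297, 385, 490, 627, 792, 1002, 1255, 1575, 1958, 2436, 3010, 3718. p(29) = p(28) + p(27) - p(24) - p(22) + p(17) + p(14) - p(7) - p(3) = 3718 + 3010 - 1575 - 1002 + 297 + 135 - 15 - 3 = 4565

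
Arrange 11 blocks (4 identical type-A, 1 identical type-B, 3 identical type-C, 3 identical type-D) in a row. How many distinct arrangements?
11! / (4! × 1! × 3! × 3!) = 46200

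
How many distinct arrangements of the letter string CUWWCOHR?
8! / (1! × 1! × 2! × 1! × 2! × 1!) = 10080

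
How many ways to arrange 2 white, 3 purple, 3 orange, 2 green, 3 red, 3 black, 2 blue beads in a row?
18! / (2! × 3! × 3! × 2! × 3! × 3! × 2!) = 617512896000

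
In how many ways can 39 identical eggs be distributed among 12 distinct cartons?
C(39+12-1, 12-1) = C(50, 11) = 37353738800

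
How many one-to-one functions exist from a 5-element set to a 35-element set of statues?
P(35,5) = 35!/(35-5)! = 38955840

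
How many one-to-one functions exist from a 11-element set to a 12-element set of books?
P(12,11) = 12!/(12-11)! = 479001600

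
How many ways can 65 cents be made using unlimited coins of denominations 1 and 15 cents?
Coefficient of x^65 in 1/(1-x^1) · 1/(1-x^15). Use j coins of 15 for j = 0..⌊65/15⌋ = 4, the rest in 1s: 4 + 1 = 5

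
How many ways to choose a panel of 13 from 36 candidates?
C(36,13) = 36!/(13!×23!) = 2310789600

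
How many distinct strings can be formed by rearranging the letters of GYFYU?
5! / (2! × 1! × 1! × 1!) = 60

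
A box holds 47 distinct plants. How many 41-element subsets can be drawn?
C(47,41) = 47!/(41!×6!) = 10737573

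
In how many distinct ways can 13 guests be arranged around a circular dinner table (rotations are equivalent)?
Circular: fix one position, arrange the rest. (13-1)! = 479001600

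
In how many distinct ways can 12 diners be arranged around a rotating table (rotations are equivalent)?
Circular: fix one position, arrange the rest. (12-1)! = 39916800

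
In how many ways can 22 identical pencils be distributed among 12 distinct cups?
C(22+12-1, 12-1) = C(33, 11) = 193536720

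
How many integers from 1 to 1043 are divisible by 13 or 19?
⌊1043/13⌋ + ⌊1043/19⌋ - ⌊1043/247⌋ = 80 + 54 - 4 = 130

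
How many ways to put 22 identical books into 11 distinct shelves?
C(22+11-1, 11-1) = C(32, 10) = 64512240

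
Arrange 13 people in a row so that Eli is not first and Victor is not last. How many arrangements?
By inclusion-exclusion: 13! - 2×(13-1)! + (13-2)! = 6227020800 - 958003200 + 39916800 = 5308934400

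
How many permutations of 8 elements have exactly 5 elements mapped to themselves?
Choose the 5 fixed points C(8,5) = 56, derange the rest: !3 = Σ_{j=0}^{3} (-1)^j·3!/j! = 6 - 6 + 3 - 1 = 2. Product = 56 × 2 = 112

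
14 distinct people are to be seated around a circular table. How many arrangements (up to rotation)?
Circular: fix one position, arrange the rest. (14-1)! = 6227020800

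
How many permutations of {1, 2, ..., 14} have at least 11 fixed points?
Exactly j fixed points: C(14,j)·!(14-j); sum over j ≥ 11 (derangement numbers via !m = (m-1)·(!(m-1) + !(m-2)): !0..!3 = 1, 0, 1, 2). Σ_{j=11}^{14} C(14,j)·!(14-j) = C(14,11)·!3 + C(14,12)·!2 + C(14,13)·!1 + C(14,14)·!0 = 364·2 + 91·1 + 14·0 + 1·1 = 820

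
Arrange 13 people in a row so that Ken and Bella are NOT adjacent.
Total - adjacent = 13! - (13-1)!×2 = 6227020800 - 958003200 = 5269017600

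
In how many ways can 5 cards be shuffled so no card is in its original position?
!5 = Σ_{j=0}^{5} (-1)^j·5!/j! = 120 - 120 + 60 - 20 + 5 - 1 = 44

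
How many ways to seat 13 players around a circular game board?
Circular: fix one position, arrange the rest. (13-1)! = 479001600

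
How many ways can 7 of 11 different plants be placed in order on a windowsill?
P(11,7) = 11!/(11-7)! = 1663200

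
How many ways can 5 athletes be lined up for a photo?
5! = 120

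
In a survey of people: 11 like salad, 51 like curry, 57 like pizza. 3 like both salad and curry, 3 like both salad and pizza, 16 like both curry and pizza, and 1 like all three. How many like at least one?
|A∪B∪C| = 11+51+57-3-3-16+1 = 98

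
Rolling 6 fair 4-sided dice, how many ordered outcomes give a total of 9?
Coefficient of x^9 in (x + x² + ... + x^4)^6. By inclusion-exclusion on dice exceeding 4: Σ_j (-1)^j C(6,j)·C(9-1-4j, 5) = C(6,0)·C(8,5) = 1·56 = 56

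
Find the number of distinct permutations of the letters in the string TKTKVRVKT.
9! / (2! × 3! × 1! × 3!) = 5040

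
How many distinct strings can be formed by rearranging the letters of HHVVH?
5! / (2! × 3!) = 10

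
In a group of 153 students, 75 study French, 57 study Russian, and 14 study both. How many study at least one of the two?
|A∪B| = |A| + |B| - |A∩B| = 75 + 57 - 14 = 118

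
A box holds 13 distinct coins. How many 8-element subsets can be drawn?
C(13,8) = 13!/(8!×5!) = 1287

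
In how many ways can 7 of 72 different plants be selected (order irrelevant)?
C(72,7) = 72!/(7!×65!) = 1473109704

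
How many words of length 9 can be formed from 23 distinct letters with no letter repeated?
P(23,9) = 23!/(23-9)! = 296541907200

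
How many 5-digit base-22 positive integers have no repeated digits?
First digit: 21 choices (nonzero). Then descending: 21 × 21 × 20 × 19 × 18 = 3016440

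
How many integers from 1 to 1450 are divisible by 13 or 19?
⌊1450/13⌋ + ⌊1450/19⌋ - ⌊1450/247⌋ = 111 + 76 - 5 = 182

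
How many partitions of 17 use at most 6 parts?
By conjugation, equals partitions of 17 into parts ≤ 6. Let r_j(i) = number of partitions of i into parts ≤ j, for i = 0..17. r_1(i) = 1 for all i; r_j(i) = r_{j-1}(i) + r_j(i-j). Rows j = 2..6: ≤2: 1 1 2 2 3 3 4 4 5 5 6 6 7 7 8 8 9 9; ≤3: 1 1 2 3 4 5 7 8 10 12 14 16 19 21 24 27 30 33; ≤4: 1 1 2 3 5 6 9 11 15 18 23 27 34 39 47 54 64 72; ≤5: 1 1 2 3 5 7 10 13 18 23 30 37 47 57 70 84 101 119; ≤6: 1 1 2 3 5 7 11 14 20 26 35 44 58 71 90 110 136 163. r_6(17) = 163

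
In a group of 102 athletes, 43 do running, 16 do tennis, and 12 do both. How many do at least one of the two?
|A∪B| = |A| + |B| - |A∩B| = 43 + 16 - 12 = 47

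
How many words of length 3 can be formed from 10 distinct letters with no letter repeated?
P(10,3) = 10!/(10-3)! = 720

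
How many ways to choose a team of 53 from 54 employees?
C(54,53) = 54!/(53!×1!) = 54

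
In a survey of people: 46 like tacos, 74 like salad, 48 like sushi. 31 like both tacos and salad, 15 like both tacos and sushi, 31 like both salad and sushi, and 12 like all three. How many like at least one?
|A∪B∪C| = 46+74+48-31-15-31+12 = 103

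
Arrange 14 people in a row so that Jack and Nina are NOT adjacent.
Total - adjacent = 14! - (14-1)!×2 = 87178291200 - 12454041600 = 74724249600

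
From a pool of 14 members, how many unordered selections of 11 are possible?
C(14,11) = 14!/(11!×3!) = 364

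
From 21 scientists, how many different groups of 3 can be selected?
C(21,3) = 21!/(3!×18!) = 1330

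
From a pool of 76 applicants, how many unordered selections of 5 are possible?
C(76,5) = 76!/(5!×71!) = 18474840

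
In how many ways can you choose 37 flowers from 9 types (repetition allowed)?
C(37+9-1, 9-1) = C(45, 8) = 215553195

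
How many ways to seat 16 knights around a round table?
Circular: fix one position, arrange the rest. (16-1)! = 1307674368000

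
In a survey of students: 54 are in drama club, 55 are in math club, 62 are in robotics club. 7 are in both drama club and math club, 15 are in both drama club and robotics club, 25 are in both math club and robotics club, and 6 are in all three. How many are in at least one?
|A∪B∪C| = 54+55+62-7-15-25+6 = 130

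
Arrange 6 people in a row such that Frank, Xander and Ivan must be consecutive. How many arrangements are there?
Treat the 3 as one block: (6-3+1)! × 3! = 24 × 6 = 144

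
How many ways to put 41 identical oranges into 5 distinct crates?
C(41+5-1, 5-1) = C(45, 4) = 148995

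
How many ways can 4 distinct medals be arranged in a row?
4! = 24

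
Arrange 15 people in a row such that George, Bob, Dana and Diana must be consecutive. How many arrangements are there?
Treat the 4 as one block: (15-4+1)! × 4! = 479001600 × 24 = 11496038400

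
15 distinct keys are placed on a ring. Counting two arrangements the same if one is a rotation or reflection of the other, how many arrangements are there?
(15-1)!/2 = 87178291200/2 = 43589145600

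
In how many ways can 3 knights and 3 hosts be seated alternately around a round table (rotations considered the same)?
Fix one of the knights: (3-1)! ways for the remaining knights, × 3! ways for the hosts = 2 × 6 = 12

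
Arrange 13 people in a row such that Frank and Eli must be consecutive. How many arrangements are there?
Treat the 2 as one block: (13-2+1)! × 2! = 479001600 × 2 = 958003200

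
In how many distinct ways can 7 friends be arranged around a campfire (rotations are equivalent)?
Circular: fix one position, arrange the rest. (7-1)! = 720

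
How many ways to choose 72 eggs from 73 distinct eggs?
C(73,72) = 73!/(72!×1!) = 73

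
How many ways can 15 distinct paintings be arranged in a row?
15! = 1307674368000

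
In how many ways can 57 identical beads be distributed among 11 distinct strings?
C(57+11-1, 11-1) = C(67, 10) = 247994680648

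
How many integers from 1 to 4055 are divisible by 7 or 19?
⌊4055/7⌋ + ⌊4055/19⌋ - ⌊4055/133⌋ = 579 + 213 - 30 = 762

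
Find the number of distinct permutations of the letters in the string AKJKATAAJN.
10! / (1! × 4! × 2! × 1! × 2!) = 37800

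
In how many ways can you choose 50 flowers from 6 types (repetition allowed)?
C(50+6-1, 6-1) = C(55, 5) = 3478761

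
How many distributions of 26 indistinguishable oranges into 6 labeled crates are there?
C(26+6-1, 6-1) = C(31, 5) = 169911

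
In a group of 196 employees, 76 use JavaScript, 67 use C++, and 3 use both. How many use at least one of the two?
|A∪B| = |A| + |B| - |A∩B| = 76 + 67 - 3 = 140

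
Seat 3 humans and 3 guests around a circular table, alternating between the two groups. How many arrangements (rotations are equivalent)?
Fix one of the humans: (3-1)! ways for the remaining humans, × 3! ways for the guests = 2 × 6 = 12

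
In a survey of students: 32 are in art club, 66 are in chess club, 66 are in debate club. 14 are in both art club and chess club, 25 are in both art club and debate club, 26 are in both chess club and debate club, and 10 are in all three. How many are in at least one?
|A∪B∪C| = 32+66+66-14-25-26+10 = 109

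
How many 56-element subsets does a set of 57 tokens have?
C(57,56) = 57!/(56!×1!) = 57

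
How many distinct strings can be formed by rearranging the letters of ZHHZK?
5! / (2! × 2! × 1!) = 30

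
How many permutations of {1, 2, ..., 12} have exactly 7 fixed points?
Choose the 7 fixed points C(12,7) = 792, derange the rest: !5 = Σ_{j=0}^{5} (-1)^j·5!/j! = 120 - 120 + 60 - 20 + 5 - 1 = 44. Product = 792 × 44 = 34848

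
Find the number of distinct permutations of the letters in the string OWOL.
4! / (1! × 1! × 2!) = 12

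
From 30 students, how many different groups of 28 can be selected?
C(30,28) = 30!/(28!×2!) = 435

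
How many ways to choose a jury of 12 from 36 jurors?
C(36,12) = 36!/(12!×24!) = 1251677700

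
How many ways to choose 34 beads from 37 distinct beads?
C(37,34) = 37!/(34!×3!) = 7770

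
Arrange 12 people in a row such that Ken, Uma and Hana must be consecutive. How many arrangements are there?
Treat the 3 as one block: (12-3+1)! × 3! = 3628800 × 6 = 21772800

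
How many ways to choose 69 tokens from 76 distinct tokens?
C(76,69) = 76!/(69!×7!) = 2186189400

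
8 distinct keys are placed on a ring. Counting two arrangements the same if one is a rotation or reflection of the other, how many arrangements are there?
(8-1)!/2 = 5040/2 = 2520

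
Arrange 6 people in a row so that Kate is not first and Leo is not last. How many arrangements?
By inclusion-exclusion: 6! - 2×(6-1)! + (6-2)! = 720 - 240 + 24 = 504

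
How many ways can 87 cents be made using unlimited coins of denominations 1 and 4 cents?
Coefficient of x^87 in 1/(1-x^1) · 1/(1-x^4). Use j coins of 4 for j = 0..⌊87/4⌋ = 21, the rest in 1s: 21 + 1 = 22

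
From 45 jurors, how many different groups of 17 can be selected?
C(45,17) = 45!/(17!×28!) = 1103068603890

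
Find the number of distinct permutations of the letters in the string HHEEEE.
6! / (2! × 4!) = 15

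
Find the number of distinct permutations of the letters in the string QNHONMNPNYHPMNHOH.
17! / (2! × 4! × 1! × 2! × 5! × 2! × 1!) = 15437822400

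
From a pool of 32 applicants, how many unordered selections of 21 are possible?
C(32,21) = 32!/(21!×11!) = 129024480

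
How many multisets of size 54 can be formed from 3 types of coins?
C(54+3-1, 3-1) = C(56, 2) = 1540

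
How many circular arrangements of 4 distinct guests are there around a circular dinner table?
Circular: fix one position, arrange the rest. (4-1)! = 6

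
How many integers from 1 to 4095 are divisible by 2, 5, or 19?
⌊4095/2⌋+⌊4095/5⌋+⌊4095/19⌋ - ⌊4095/10⌋-⌊4095/38⌋-⌊4095/95⌋ + ⌊4095/190⌋ = 2047+819+215 - 409-107-43 + 21 = 2543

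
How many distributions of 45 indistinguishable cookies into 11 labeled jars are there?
C(45+11-1, 11-1) = C(55, 10) = 29248649430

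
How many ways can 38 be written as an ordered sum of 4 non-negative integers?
C(38+4-1, 4-1) = C(41, 3) = 10660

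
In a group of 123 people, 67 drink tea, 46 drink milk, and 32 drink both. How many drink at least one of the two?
|A∪B| = |A| + |B| - |A∩B| = 67 + 46 - 32 = 81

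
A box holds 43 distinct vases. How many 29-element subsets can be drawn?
C(43,29) = 43!/(29!×14!) = 78378960360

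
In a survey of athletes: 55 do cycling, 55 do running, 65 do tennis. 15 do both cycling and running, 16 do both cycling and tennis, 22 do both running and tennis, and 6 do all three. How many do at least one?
|A∪B∪C| = 55+55+65-15-16-22+6 = 128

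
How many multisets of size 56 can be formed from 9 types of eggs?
C(56+9-1, 9-1) = C(64, 8) = 4426165368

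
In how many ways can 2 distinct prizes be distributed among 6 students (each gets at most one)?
P(6,2) = 6!/(6-2)! = 30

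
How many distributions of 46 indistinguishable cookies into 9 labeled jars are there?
C(46+9-1, 9-1) = C(54, 8) = 1040465790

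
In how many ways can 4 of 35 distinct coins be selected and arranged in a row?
P(35,4) = 35!/(35-4)! = 1256640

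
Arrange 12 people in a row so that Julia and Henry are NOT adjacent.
Total - adjacent = 12! - (12-1)!×2 = 479001600 - 79833600 = 399168000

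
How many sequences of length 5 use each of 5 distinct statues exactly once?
5! = 120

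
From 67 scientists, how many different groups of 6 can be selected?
C(67,6) = 67!/(6!×61!) = 99795696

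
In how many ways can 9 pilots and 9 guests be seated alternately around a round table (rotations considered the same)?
Fix one of the pilots: (9-1)! ways for the remaining pilots, × 9! ways for the guests = 40320 × 362880 = 14631321600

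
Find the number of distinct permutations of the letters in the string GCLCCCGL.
8! / (2! × 4! × 2!) = 420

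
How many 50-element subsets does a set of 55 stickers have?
C(55,50) = 55!/(50!×5!) = 3478761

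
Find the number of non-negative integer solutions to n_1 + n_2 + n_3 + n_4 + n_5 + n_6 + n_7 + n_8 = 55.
C(55+8-1, 8-1) = C(62, 7) = 491796152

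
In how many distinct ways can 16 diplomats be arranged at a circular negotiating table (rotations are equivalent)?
Circular: fix one position, arrange the rest. (16-1)! = 1307674368000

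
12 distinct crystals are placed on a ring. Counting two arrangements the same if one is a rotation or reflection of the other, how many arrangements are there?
(12-1)!/2 = 39916800/2 = 19958400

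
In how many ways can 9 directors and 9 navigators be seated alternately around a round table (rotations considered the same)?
Fix one of the directors: (9-1)! ways for the remaining directors, × 9! ways for the navigators = 40320 × 362880 = 14631321600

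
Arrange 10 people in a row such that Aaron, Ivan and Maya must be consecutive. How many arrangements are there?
Treat the 3 as one block: (10-3+1)! × 3! = 40320 × 6 = 241920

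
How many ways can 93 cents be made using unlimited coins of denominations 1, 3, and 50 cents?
Coefficient of x^93 in 1/(1-x^1) · 1/(1-x^3) · 1/(1-x^50). Case on j = number of 50-cent coins (j = 0..1); remainder r = 93 - 50j is made from {1,3} in ⌊r/3⌋+1 ways. r = 93, 43 → 32 + 15 = 47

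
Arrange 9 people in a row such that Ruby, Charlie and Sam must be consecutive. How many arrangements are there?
Treat the 3 as one block: (9-3+1)! × 3! = 5040 × 6 = 30240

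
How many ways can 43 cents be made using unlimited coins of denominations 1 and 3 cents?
Coefficient of x^43 in 1/(1-x^1) · 1/(1-x^3). Use j coins of 3 for j = 0..⌊43/3⌋ = 14, the rest in 1s: 14 + 1 = 15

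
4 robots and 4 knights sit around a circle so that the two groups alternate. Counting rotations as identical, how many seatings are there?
Fix one of the robots: (4-1)! ways for the remaining robots, × 4! ways for the knights = 6 × 24 = 144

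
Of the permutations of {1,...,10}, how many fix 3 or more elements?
Exactly j fixed points: C(10,j)·!(10-j); sum over j ≥ 3 (derangement numbers via !m = (m-1)·(!(m-1) + !(m-2)): !0..!7 = 1, 0, 1, 2, 9, 44, 265, 1854). Σ_{j=3}^{10} C(10,j)·!(10-j) = C(10,3)·!7 + C(10,4)·!6 + C(10,5)·!5 + C(10,6)·!4 + C(10,7)·!3 + C(10,8)·!2 + C(10,9)·!1 + C(10,10)·!0 = 120·1854 + 210·265 + 252·44 + 210·9 + 120·2 + 45·1 + 10·0 + 1·1 = 291394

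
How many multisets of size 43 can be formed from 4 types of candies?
C(43+4-1, 4-1) = C(46, 3) = 15180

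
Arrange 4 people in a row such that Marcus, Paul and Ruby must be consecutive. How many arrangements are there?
Treat the 3 as one block: (4-3+1)! × 3! = 2 × 6 = 12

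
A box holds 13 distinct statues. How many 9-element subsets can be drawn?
C(13,9) = 13!/(9!×4!) = 715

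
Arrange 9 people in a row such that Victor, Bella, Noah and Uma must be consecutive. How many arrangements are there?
Treat the 4 as one block: (9-4+1)! × 4! = 720 × 24 = 17280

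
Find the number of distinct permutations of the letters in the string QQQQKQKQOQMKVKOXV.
17! / (1! × 2! × 2! × 7! × 4! × 1!) = 735134400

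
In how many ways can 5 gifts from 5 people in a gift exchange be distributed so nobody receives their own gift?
!5 = Σ_{j=0}^{5} (-1)^j·5!/j! = 120 - 120 + 60 - 20 + 5 - 1 = 44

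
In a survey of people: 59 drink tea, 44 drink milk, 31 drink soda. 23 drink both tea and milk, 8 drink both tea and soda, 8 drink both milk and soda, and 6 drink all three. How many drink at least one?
|A∪B∪C| = 59+44+31-23-8-8+6 = 101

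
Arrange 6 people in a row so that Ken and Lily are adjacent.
Treat as block: (6-1)! × 2! = 120 × 2 = 240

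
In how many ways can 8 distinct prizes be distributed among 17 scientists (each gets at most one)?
P(17,8) = 17!/(17-8)! = 980179200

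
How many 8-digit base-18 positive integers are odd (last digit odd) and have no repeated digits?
Last∈{1,3,5,7,9,11,13,15,17}. Last=0: 0. Last nonzero: 9×16×P(16,6) = 830269440. Total = 830269440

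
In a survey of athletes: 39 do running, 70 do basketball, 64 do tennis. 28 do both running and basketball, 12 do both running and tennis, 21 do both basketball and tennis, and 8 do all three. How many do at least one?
|A∪B∪C| = 39+70+64-28-12-21+8 = 120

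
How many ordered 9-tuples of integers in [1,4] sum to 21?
Coefficient of x^21 in (x + x² + ... + x^4)^9. By inclusion-exclusion on dice exceeding 4: Σ_j (-1)^j C(9,j)·C(21-1-4j, 8) = C(9,0)·C(20,8) - C(9,1)·C(16,8) + C(9,2)·C(12,8) - C(9,3)·C(8,8) = 1·125970 - 9·12870 + 36·495 - 84·1 = 27876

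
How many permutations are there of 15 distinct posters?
15! = 1307674368000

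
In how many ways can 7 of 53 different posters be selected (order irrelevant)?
C(53,7) = 53!/(7!×46!) = 154143080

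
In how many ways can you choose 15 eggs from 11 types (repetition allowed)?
C(15+11-1, 11-1) = C(25, 10) = 3268760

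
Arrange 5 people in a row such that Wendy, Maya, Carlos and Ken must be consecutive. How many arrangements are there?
Treat the 4 as one block: (5-4+1)! × 4! = 2 × 24 = 48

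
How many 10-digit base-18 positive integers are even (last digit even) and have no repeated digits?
Last∈{0,2,4,6,8,10,12,14,16}. Last=0: 8821612800. Last nonzero: 8×16×P(16,8) = 66421555200. Total = 75243168000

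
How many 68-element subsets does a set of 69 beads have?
C(69,68) = 69!/(68!×1!) = 69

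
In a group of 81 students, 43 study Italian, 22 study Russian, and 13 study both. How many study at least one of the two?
|A∪B| = |A| + |B| - |A∩B| = 43 + 22 - 13 = 52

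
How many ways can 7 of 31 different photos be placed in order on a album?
P(31,7) = 31!/(31-7)! = 13253058000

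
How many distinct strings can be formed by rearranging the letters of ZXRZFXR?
7! / (1! × 2! × 2! × 2!) = 630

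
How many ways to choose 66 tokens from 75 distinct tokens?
C(75,66) = 75!/(66!×9!) = 125595622175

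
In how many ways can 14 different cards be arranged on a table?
14! = 87178291200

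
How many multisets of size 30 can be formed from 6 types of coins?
C(30+6-1, 6-1) = C(35, 5) = 324632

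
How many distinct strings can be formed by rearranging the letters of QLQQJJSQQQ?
10! / (1! × 2! × 6! × 1!) = 2520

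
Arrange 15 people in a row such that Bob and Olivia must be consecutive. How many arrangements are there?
Treat the 2 as one block: (15-2+1)! × 2! = 87178291200 × 2 = 174356582400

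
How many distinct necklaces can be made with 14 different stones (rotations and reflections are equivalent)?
(14-1)!/2 = 6227020800/2 = 3113510400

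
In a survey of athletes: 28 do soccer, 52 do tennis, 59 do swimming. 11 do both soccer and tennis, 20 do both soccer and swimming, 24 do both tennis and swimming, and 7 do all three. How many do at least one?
|A∪B∪C| = 28+52+59-11-20-24+7 = 91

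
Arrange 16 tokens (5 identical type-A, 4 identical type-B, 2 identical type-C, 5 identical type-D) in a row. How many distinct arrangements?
16! / (5! × 4! × 2! × 5!) = 30270240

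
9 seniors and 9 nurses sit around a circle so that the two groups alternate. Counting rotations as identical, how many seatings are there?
Fix one of the seniors: (9-1)! ways for the remaining seniors, × 9! ways for the nurses = 40320 × 362880 = 14631321600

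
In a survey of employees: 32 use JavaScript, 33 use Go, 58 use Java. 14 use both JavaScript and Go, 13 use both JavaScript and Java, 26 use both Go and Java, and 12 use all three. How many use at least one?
|A∪B∪C| = 32+33+58-14-13-26+12 = 82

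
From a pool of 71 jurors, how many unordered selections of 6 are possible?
C(71,6) = 71!/(6!×65!) = 143218999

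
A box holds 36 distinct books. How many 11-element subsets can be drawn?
C(36,11) = 36!/(11!×25!) = 600805296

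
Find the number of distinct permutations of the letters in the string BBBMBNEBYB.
10! / (1! × 1! × 1! × 6! × 1!) = 5040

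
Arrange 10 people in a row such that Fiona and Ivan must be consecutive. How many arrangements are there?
Treat the 2 as one block: (10-2+1)! × 2! = 362880 × 2 = 725760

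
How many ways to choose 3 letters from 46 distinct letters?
C(46,3) = 46!/(3!×43!) = 15180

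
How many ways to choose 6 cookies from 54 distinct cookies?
C(54,6) = 54!/(6!×48!) = 25827165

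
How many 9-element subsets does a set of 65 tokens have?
C(65,9) = 65!/(9!×56!) = 31966749880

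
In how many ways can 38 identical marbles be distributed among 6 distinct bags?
C(38+6-1, 6-1) = C(43, 5) = 962598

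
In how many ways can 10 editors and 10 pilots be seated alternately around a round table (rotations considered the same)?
Fix one of the editors: (10-1)! ways for the remaining editors, × 10! ways for the pilots = 362880 × 3628800 = 1316818944000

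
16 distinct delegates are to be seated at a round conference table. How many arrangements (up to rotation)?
Circular: fix one position, arrange the rest. (16-1)! = 1307674368000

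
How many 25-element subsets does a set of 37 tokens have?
C(37,25) = 37!/(25!×12!) = 1852482996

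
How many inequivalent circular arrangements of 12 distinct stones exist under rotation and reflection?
(12-1)!/2 = 39916800/2 = 19958400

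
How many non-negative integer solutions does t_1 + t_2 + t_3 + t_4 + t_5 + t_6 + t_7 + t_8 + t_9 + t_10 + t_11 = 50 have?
C(50+11-1, 11-1) = C(60, 10) = 75394027566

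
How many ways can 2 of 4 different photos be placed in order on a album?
P(4,2) = 4!/(4-2)! = 12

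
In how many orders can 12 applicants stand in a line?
12! = 479001600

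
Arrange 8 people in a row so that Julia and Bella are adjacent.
Treat as block: (8-1)! × 2! = 5040 × 2 = 10080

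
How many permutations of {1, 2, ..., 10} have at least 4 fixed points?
Exactly j fixed points: C(10,j)·!(10-j); sum over j ≥ 4 (derangement numbers via !m = (m-1)·(!(m-1) + !(m-2)): !0..!6 = 1, 0, 1, 2, 9, 44, 265). Σ_{j=4}^{10} C(10,j)·!(10-j) = C(10,4)·!6 + C(10,5)·!5 + C(10,6)·!4 + C(10,7)·!3 + C(10,8)·!2 + C(10,9)·!1 + C(10,10)·!0 = 210·265 + 252·44 + 210·9 + 120·2 + 45·1 + 10·0 + 1·1 = 68914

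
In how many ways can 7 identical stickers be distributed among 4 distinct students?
C(7+4-1, 4-1) = C(10, 3) = 120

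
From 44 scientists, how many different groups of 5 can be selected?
C(44,5) = 44!/(5!×39!) = 1086008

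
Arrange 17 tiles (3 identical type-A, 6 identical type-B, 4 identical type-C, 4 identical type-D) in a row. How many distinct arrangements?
17! / (3! × 6! × 4! × 4!) = 142942800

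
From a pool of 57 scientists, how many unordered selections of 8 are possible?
C(57,8) = 57!/(8!×49!) = 1652411475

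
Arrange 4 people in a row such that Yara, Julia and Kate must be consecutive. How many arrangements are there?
Treat the 3 as one block: (4-3+1)! × 3! = 2 × 6 = 12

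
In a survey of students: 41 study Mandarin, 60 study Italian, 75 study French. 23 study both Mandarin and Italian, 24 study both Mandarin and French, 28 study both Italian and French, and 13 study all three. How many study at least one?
|A∪B∪C| = 41+60+75-23-24-28+13 = 114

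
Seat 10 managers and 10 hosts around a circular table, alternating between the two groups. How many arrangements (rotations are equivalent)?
Fix one of the managers: (10-1)! ways for the remaining managers, × 10! ways for the hosts = 362880 × 3628800 = 1316818944000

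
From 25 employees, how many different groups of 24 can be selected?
C(25,24) = 25!/(24!×1!) = 25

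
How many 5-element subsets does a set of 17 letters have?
C(17,5) = 17!/(5!×12!) = 6188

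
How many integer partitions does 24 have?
Pentagonal recurrence p(n) = p(n-1) + p(n-2) - p(n-5) - p(n-7) + p(n-12) + p(n-15) - ... gives p(0..23) = 1, 1, 2, 3, 5, 7, 11, 15, 22, 30, 42, 56, 77, 101, 135, 176, 231, 297, 385, 490, 627, 792, 1002, 1255. p(24) = p(23) + p(22) - p(19) - p(17) + p(12) + p(9) - p(2) = 1255 + 1002 - 490 - 297 + 77 + 30 - 2 = 1575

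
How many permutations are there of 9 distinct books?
9! = 362880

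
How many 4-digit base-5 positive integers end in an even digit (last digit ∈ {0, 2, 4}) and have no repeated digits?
Last∈{0,2,4}. Last=0: 24. Last nonzero: 2×3×P(3,2) = 36. Total = 60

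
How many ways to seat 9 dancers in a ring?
Circular: fix one position, arrange the rest. (9-1)! = 40320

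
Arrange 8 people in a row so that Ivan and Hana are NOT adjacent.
Total - adjacent = 8! - (8-1)!×2 = 40320 - 10080 = 30240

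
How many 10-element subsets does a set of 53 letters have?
C(53,10) = 53!/(10!×43!) = 19499099620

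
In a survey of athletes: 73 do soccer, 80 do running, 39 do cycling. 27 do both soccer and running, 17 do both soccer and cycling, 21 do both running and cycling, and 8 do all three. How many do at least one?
|A∪B∪C| = 73+80+39-27-17-21+8 = 135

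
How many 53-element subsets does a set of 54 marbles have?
C(54,53) = 54!/(53!×1!) = 54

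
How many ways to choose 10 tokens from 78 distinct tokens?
C(78,10) = 78!/(10!×68!) = 1258315963905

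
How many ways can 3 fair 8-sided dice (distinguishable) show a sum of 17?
Coefficient of x^17 in (x + x² + ... + x^8)^3. By inclusion-exclusion on dice exceeding 8: Σ_j (-1)^j C(3,j)·C(17-1-8j, 2) = C(3,0)·C(16,2) - C(3,1)·C(8,2) = 1·120 - 3·28 = 36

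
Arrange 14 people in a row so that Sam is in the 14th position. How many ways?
Fix one position: (14-1)! = 6227020800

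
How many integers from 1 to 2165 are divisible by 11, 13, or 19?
⌊2165/11⌋+⌊2165/13⌋+⌊2165/19⌋ - ⌊2165/143⌋-⌊2165/209⌋-⌊2165/247⌋ + ⌊2165/2717⌋ = 196+166+113 - 15-10-8 + 0 = 442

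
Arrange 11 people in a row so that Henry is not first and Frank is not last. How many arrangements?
By inclusion-exclusion: 11! - 2×(11-1)! + (11-2)! = 39916800 - 7257600 + 362880 = 33022080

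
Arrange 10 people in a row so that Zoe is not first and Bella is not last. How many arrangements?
By inclusion-exclusion: 10! - 2×(10-1)! + (10-2)! = 3628800 - 725760 + 40320 = 2943360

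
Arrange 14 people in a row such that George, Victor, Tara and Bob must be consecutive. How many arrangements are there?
Treat the 4 as one block: (14-4+1)! × 4! = 39916800 × 24 = 958003200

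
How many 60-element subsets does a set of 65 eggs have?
C(65,60) = 65!/(60!×5!) = 8259888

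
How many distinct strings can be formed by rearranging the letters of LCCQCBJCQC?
10! / (2! × 1! × 5! × 1! × 1!) = 15120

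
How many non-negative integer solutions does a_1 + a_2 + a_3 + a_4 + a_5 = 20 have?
C(20+5-1, 5-1) = C(24, 4) = 10626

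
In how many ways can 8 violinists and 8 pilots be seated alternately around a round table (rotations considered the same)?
Fix one of the violinists: (8-1)! ways for the remaining violinists, × 8! ways for the pilots = 5040 × 40320 = 203212800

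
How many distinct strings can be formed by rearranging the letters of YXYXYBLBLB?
10! / (3! × 3! × 2! × 2!) = 25200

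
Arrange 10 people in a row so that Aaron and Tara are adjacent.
Treat as block: (10-1)! × 2! = 362880 × 2 = 725760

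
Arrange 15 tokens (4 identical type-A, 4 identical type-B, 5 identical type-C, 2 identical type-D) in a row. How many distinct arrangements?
15! / (4! × 4! × 5! × 2!) = 9459450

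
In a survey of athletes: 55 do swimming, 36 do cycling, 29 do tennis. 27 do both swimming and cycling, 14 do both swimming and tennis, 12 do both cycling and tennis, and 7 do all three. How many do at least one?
|A∪B∪C| = 55+36+29-27-14-12+7 = 74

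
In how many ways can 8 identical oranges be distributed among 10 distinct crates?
C(8+10-1, 10-1) = C(17, 9) = 24310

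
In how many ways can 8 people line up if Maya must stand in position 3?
Fix one position: (8-1)! = 5040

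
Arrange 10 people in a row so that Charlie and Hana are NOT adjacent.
Total - adjacent = 10! - (10-1)!×2 = 3628800 - 725760 = 2903040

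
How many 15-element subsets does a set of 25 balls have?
C(25,15) = 25!/(15!×10!) = 3268760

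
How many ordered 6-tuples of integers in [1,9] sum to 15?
Coefficient of x^15 in (x + x² + ... + x^9)^6. By inclusion-exclusion on dice exceeding 9: Σ_j (-1)^j C(6,j)·C(15-1-9j, 5) = C(6,0)·C(14,5) - C(6,1)·C(5,5) = 1·2002 - 6·1 = 1996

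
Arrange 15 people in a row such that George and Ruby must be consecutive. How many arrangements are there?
Treat the 2 as one block: (15-2+1)! × 2! = 87178291200 × 2 = 174356582400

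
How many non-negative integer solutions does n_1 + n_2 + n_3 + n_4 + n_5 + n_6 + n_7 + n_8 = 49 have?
C(49+8-1, 8-1) = C(56, 7) = 231917400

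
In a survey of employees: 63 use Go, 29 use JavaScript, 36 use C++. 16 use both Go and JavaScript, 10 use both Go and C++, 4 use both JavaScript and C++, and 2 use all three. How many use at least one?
|A∪B∪C| = 63+29+36-16-10-4+2 = 100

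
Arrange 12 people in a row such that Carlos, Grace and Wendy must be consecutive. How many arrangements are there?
Treat the 3 as one block: (12-3+1)! × 3! = 3628800 × 6 = 21772800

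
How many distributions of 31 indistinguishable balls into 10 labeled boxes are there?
C(31+10-1, 10-1) = C(40, 9) = 273438880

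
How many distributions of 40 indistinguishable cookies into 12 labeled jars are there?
C(40+12-1, 12-1) = C(51, 11) = 47626016970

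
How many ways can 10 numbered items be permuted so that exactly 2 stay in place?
Choose the 2 fixed points C(10,2) = 45, derange the rest: !8 = Σ_{j=0}^{8} (-1)^j·8!/j! = 40320 - 40320 + 20160 - 6720 + 1680 - 336 + 56 - 8 + 1 = 14833. Product = 45 × 14833 = 667485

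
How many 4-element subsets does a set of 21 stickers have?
C(21,4) = 21!/(4!×17!) = 5985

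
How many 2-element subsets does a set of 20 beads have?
C(20,2) = 20!/(2!×18!) = 190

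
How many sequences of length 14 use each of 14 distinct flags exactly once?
14! = 87178291200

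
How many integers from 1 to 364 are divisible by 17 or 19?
⌊364/17⌋ + ⌊364/19⌋ - ⌊364/323⌋ = 21 + 19 - 1 = 39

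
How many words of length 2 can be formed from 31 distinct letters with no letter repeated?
P(31,2) = 31!/(31-2)! = 930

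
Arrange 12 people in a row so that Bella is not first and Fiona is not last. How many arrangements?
By inclusion-exclusion: 12! - 2×(12-1)! + (12-2)! = 479001600 - 79833600 + 3628800 = 402796800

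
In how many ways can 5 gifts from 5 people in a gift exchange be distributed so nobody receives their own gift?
!5 = Σ_{j=0}^{5} (-1)^j·5!/j! = 120 - 120 + 60 - 20 + 5 - 1 = 44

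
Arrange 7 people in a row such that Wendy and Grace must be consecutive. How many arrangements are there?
Treat the 2 as one block: (7-2+1)! × 2! = 720 × 2 = 1440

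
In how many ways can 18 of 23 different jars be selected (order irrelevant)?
C(23,18) = 23!/(18!×5!) = 33649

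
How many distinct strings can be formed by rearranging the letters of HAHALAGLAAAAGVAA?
16! / (2! × 2! × 2! × 1! × 9!) = 7207200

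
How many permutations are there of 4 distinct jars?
4! = 24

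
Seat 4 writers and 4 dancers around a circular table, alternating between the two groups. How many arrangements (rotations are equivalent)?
Fix one of the writers: (4-1)! ways for the remaining writers, × 4! ways for the dancers = 6 × 24 = 144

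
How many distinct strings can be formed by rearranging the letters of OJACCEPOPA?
10! / (1! × 1! × 2! × 2! × 2! × 2!) = 226800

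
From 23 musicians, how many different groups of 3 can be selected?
C(23,3) = 23!/(3!×20!) = 1771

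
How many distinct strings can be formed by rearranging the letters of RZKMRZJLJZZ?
11! / (1! × 1! × 2! × 2! × 4! × 1!) = 415800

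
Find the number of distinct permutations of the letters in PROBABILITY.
11! / (1! × 1! × 1! × 2! × 1! × 2! × 1! × 1! × 1!) = 9979200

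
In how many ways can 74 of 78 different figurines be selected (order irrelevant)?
C(78,74) = 78!/(74!×4!) = 1426425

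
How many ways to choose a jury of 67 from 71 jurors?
C(71,67) = 71!/(67!×4!) = 971635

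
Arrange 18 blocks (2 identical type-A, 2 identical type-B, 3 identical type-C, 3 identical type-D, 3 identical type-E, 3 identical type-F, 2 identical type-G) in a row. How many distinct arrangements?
18! / (2! × 2! × 3! × 3! × 3! × 3! × 2!) = 617512896000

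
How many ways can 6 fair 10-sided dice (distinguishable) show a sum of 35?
Coefficient of x^35 in (x + x² + ... + x^10)^6. By inclusion-exclusion on dice exceeding 10: Σ_j (-1)^j C(6,j)·C(35-1-10j, 5) = C(6,0)·C(34,5) - C(6,1)·C(24,5) + C(6,2)·C(14,5) = 1·278256 - 6·42504 + 15·2002 = 53262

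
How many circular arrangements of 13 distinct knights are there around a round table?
Circular: fix one position, arrange the rest. (13-1)! = 479001600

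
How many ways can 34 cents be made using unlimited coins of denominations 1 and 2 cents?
Coefficient of x^34 in 1/(1-x^1) · 1/(1-x^2). Use j coins of 2 for j = 0..⌊34/2⌋ = 17, the rest in 1s: 17 + 1 = 18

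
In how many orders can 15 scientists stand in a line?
15! = 1307674368000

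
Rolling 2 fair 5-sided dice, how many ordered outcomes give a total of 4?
Coefficient of x^4 in (x + x² + ... + x^5)^2. By inclusion-exclusion on dice exceeding 5: Σ_j (-1)^j C(2,j)·C(4-1-5j, 1) = C(2,0)·C(3,1) = 1·3 = 3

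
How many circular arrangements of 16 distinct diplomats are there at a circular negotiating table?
Circular: fix one position, arrange the rest. (16-1)! = 1307674368000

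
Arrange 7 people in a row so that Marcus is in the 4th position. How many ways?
Fix one position: (7-1)! = 720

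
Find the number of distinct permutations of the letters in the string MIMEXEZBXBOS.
12! / (2! × 2! × 2! × 1! × 1! × 2! × 1! × 1!) = 29937600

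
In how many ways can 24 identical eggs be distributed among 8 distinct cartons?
C(24+8-1, 8-1) = C(31, 7) = 2629575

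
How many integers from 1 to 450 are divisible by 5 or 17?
⌊450/5⌋ + ⌊450/17⌋ - ⌊450/85⌋ = 90 + 26 - 5 = 111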